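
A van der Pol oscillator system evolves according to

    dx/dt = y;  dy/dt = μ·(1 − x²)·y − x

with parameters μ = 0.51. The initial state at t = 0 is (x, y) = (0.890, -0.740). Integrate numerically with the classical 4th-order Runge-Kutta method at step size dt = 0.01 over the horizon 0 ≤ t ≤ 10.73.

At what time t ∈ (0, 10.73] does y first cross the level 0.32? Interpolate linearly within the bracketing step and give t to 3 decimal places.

t = 2.489

t=0.000: state=(0.890, -0.740)
step 1 (dt=0.01): k1=(-0.740, -0.968), k2=(-0.745, -0.968), k3=(-0.745, -0.968), k4=(-0.750, -0.967); state += dt/6·(k1+2k2+2k3+k4)
t=0.010: state=(0.883, -0.750)
t=0.020: state=(0.875, -0.759)
t=0.030: state=(0.867, -0.769)
continuing one RK4 step at a time; state shown every 50 steps (Δt=0.5):
t=0.500: state=(0.401, -1.213)
t=1.000: state=(-0.310, -1.590)
t=1.500: state=(-1.098, -1.417)
t=2.000: state=(-1.596, -0.513)
t=2.480: state=(-1.632, 0.308)
next step: t=2.490: state=(-1.629, 0.321) — y has crossed 0.32
linear interpolation between t=2.480 (0.30780) and t=2.490 (0.32144) → t≈2.489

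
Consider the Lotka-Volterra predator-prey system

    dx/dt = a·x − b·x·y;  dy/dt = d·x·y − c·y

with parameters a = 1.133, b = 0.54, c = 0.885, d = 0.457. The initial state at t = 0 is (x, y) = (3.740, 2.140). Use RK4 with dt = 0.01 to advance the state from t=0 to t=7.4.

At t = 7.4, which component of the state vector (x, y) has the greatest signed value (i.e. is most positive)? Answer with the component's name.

largest component: y

t=0.000: state=(3.740, 2.140)
step 1 (dt=0.01): k1=(-0.085, 1.764), k2=(-0.102, 1.771), k3=(-0.102, 1.771), k4=(-0.120, 1.777); state += dt/6·(k1+2k2+2k3+k4)
t=0.010: state=(3.739, 2.158)
t=0.020: state=(3.738, 2.176)
t=0.030: state=(3.736, 2.194)
continuing one RK4 step at a time; state shown every 25 steps (Δt=0.25):
t=0.250: state=(3.604, 2.615)
t=0.500: state=(3.250, 3.106)
t=0.750: state=(2.756, 3.512)
t=1.000: state=(2.237, 3.742)
t=1.250: state=(1.784, 3.771)
t=1.500: state=(1.435, 3.629)
t=1.750: state=(1.186, 3.375)
t=2.000: state=(1.019, 3.067)
t=2.250: state=(0.914, 2.743)
t=2.500: state=(0.856, 2.432)
t=2.750: state=(0.834, 2.146)
t=3.000: state=(0.843, 1.893)
t=3.250: state=(0.880, 1.673)
t=3.500: state=(0.944, 1.488)
t=3.750: state=(1.036, 1.335)
t=4.000: state=(1.159, 1.213)
t=4.250: state=(1.315, 1.119)
t=4.500: state=(1.507, 1.054)
t=4.750: state=(1.741, 1.016)
t=5.000: state=(2.016, 1.009)
t=5.250: state=(2.332, 1.037)
t=5.500: state=(2.680, 1.106)
t=5.750: state=(3.041, 1.229)
t=6.000: state=(3.378, 1.422)
t=6.250: state=(3.635, 1.704)
t=6.500: state=(3.741, 2.085)
t=6.750: state=(3.634, 2.552)
t=7.000: state=(3.305, 3.046)
t=7.250: state=(2.822, 3.468)
t=7.400: state=(2.507, 3.646)
compare at T: x=2.507, y=3.646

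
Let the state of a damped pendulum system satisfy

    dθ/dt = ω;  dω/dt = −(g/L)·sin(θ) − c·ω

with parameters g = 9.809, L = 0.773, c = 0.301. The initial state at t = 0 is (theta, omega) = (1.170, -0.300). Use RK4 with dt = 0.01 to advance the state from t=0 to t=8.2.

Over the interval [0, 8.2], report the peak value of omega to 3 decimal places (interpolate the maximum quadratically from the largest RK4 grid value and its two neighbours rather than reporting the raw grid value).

max omega = 3.215

t=0.000: state=(1.170, -0.300)
step 1 (dt=0.01): k1=(-0.300, -11.594), k2=(-0.358, -11.569), k3=(-0.358, -11.567), k4=(-0.416, -11.541); state += dt/6·(k1+2k2+2k3+k4)
t=0.010: state=(1.166, -0.416)
t=0.020: state=(1.162, -0.531)
t=0.030: state=(1.156, -0.645)
continuing one RK4 step at a time; state shown every 50 steps (Δt=0.5):
t=0.500: state=(-0.108, -3.622)
t=1.000: state=(-0.980, 0.754)
t=1.500: state=(0.272, 2.971)
t=2.000: state=(0.780, -1.266)
t=2.500: state=(-0.416, -2.237)
t=3.000: state=(-0.562, 1.680)
t=3.500: state=(0.509, 1.451)
t=4.000: state=(0.333, -1.892)
t=4.500: state=(-0.535, -0.676)
t=5.000: state=(-0.116, 1.856)
t=5.500: state=(0.496, -0.013)
t=6.000: state=(-0.067, -1.595)
t=6.500: state=(-0.403, 0.549)
t=7.000: state=(0.198, 1.177)
t=7.500: state=(0.277, -0.889)
t=8.000: state=(-0.269, -0.693)
t=8.200: state=(-0.329, 0.104)
largest grid value and its neighbours: omega(1.380)=3.21345, omega(1.390)=3.21506, omega(1.400)=3.21259
parabola through these three points peaks at t≈1.389 with omega≈3.21508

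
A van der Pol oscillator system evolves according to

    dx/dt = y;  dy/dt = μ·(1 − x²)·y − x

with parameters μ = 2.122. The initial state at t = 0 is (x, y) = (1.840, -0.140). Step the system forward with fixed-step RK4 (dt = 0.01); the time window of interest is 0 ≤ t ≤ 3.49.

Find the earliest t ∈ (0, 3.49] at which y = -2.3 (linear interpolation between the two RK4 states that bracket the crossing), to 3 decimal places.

t = 2.350

t=0.000: state=(1.840, -0.140)
step 1 (dt=0.01): k1=(-0.140, -1.131), k2=(-0.146, -1.103), k3=(-0.146, -1.103), k4=(-0.151, -1.076); state += dt/6·(k1+2k2+2k3+k4)
t=0.010: state=(1.839, -0.151)
t=0.020: state=(1.837, -0.162)
t=0.030: state=(1.835, -0.172)
continuing one RK4 step at a time; state shown every 20 steps (Δt=0.2):
t=0.200: state=(1.795, -0.285)
t=0.400: state=(1.731, -0.351)
t=0.600: state=(1.656, -0.394)
t=0.800: state=(1.574, -0.434)
t=1.000: state=(1.482, -0.481)
t=1.200: state=(1.380, -0.541)
t=1.400: state=(1.265, -0.621)
t=1.600: state=(1.130, -0.736)
t=1.800: state=(0.966, -0.912)
t=2.000: state=(0.758, -1.197)
t=2.200: state=(0.473, -1.692)
t=2.340: state=(0.200, -2.252)
next step: t=2.350: state=(0.177, -2.300) — y has crossed -2.3
linear interpolation between t=2.340 (-2.25157) and t=2.350 (-2.30003) → t≈2.350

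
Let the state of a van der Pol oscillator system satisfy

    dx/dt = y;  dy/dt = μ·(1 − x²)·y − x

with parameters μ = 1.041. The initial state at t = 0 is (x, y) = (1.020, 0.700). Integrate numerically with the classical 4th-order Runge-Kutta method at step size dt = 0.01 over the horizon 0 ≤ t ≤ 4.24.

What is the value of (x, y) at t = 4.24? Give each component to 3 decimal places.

(x, y) = (-1.414, 0.801)

t=0.000: state=(1.020, 0.700)
step 1 (dt=0.01): k1=(0.700, -1.049), k2=(0.695, -1.058), k3=(0.695, -1.058), k4=(0.689, -1.066); state += dt/6·(k1+2k2+2k3+k4)
t=0.010: state=(1.027, 0.689)
t=0.020: state=(1.034, 0.679)
t=0.030: state=(1.041, 0.668)
continuing one RK4 step at a time; state shown every 20 steps (Δt=0.2):
t=0.200: state=(1.137, 0.463)
t=0.400: state=(1.204, 0.203)
t=0.600: state=(1.219, -0.048)
t=0.800: state=(1.186, -0.274)
t=1.000: state=(1.111, -0.479)
t=1.200: state=(0.995, -0.677)
t=1.400: state=(0.839, -0.887)
t=1.600: state=(0.638, -1.130)
t=1.800: state=(0.384, -1.427)
t=2.000: state=(0.063, -1.787)
t=2.200: state=(-0.332, -2.160)
t=2.400: state=(-0.790, -2.367)
t=2.600: state=(-1.249, -2.135)
t=2.800: state=(-1.613, -1.446)
t=3.000: state=(-1.822, -0.673)
t=3.200: state=(-1.897, -0.110)
t=3.400: state=(-1.882, 0.229)
t=3.600: state=(-1.814, 0.430)
t=3.800: state=(-1.714, 0.563)
t=4.000: state=(-1.590, 0.671)
t=4.200: state=(-1.446, 0.778)
t=4.240: state=(-1.414, 0.801)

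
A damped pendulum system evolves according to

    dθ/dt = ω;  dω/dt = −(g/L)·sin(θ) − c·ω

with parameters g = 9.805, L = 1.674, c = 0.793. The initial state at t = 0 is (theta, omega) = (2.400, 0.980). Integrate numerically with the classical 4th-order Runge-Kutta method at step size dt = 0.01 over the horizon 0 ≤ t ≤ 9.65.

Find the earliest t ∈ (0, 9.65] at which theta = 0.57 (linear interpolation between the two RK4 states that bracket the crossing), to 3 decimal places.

t=0.000: state=(2.400, 0.980)
step 1 (dt=0.01): k1=(0.980, -4.733), k2=(0.956, -4.694), k3=(0.957, -4.694), k4=(0.933, -4.655); state += dt/6·(k1+2k2+2k3+k4)
t=0.010: state=(2.410, 0.933)
t=0.020: state=(2.419, 0.887)
t=0.030: state=(2.427, 0.841)
continuing one RK4 step at a time; state shown every 50 steps (Δt=0.5):
t=0.500: state=(2.408, -0.830)
t=1.000: state=(1.550, -2.659)
t=1.310: state=(0.580, -3.433)
next step: t=1.320: state=(0.546, -3.437) — theta has crossed 0.57
linear interpolation between t=1.310 (0.57988) and t=1.320 (0.54553) → t≈1.313

t = 1.313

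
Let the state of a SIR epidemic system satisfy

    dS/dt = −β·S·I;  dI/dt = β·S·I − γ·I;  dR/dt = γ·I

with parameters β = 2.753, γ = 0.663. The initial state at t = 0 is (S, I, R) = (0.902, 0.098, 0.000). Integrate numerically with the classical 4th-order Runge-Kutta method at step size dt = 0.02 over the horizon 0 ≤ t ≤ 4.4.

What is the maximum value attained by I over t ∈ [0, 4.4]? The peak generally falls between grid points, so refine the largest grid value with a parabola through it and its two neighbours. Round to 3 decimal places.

max I = 0.441

t=0.000: state=(0.902, 0.098, 0.000)
step 1 (dt=0.02): k1=(-0.243, 0.178, 0.065), k2=(-0.247, 0.181, 0.066), k3=(-0.247, 0.181, 0.066), k4=(-0.251, 0.184, 0.067); state += dt/6·(k1+2k2+2k3+k4)
t=0.020: state=(0.897, 0.102, 0.001)
t=0.040: state=(0.892, 0.105, 0.003)
t=0.060: state=(0.887, 0.109, 0.004)
continuing one RK4 step at a time; state shown every 10 steps (Δt=0.2):
t=0.200: state=(0.845, 0.139, 0.016)
t=0.400: state=(0.773, 0.190, 0.037)
t=0.600: state=(0.685, 0.249, 0.066)
t=0.800: state=(0.587, 0.309, 0.103)
t=1.000: state=(0.488, 0.364, 0.148)
t=1.200: state=(0.394, 0.407, 0.199)
t=1.400: state=(0.313, 0.432, 0.255)
t=1.600: state=(0.246, 0.441, 0.313)
t=1.800: state=(0.193, 0.436, 0.372)
t=2.000: state=(0.152, 0.419, 0.428)
t=2.200: state=(0.122, 0.396, 0.482)
t=2.400: state=(0.099, 0.368, 0.533)
t=2.600: state=(0.081, 0.339, 0.580)
t=2.800: state=(0.068, 0.309, 0.623)
t=3.000: state=(0.058, 0.280, 0.662)
t=3.200: state=(0.050, 0.253, 0.697)
t=3.400: state=(0.044, 0.227, 0.729)
t=3.600: state=(0.039, 0.203, 0.758)
t=3.800: state=(0.035, 0.182, 0.783)
t=4.000: state=(0.032, 0.162, 0.806)
t=4.200: state=(0.029, 0.144, 0.826)
t=4.400: state=(0.027, 0.129, 0.844)
largest grid value and its neighbours: I(1.600)=0.44110, I(1.620)=0.44115, I(1.640)=0.44105
parabola through these three points peaks at t≈1.616 with I≈0.44115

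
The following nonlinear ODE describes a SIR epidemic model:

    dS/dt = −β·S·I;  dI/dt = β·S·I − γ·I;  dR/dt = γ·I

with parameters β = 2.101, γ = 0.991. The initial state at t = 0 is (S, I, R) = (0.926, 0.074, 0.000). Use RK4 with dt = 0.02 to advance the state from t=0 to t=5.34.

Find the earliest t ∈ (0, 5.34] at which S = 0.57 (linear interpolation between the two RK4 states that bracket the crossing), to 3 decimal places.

t = 1.636

t=0.000: state=(0.926, 0.074, 0.000)
step 1 (dt=0.02): k1=(-0.144, 0.071, 0.073), k2=(-0.145, 0.071, 0.074), k3=(-0.145, 0.071, 0.074), k4=(-0.146, 0.072, 0.075); state += dt/6·(k1+2k2+2k3+k4)
t=0.020: state=(0.923, 0.075, 0.001)
t=0.040: state=(0.920, 0.077, 0.003)
t=0.060: state=(0.917, 0.078, 0.005)
continuing one RK4 step at a time; state shown every 10 steps (Δt=0.2):
t=0.200: state=(0.895, 0.089, 0.016)
t=0.400: state=(0.859, 0.106, 0.035)
t=0.600: state=(0.819, 0.123, 0.058)
t=0.800: state=(0.775, 0.141, 0.084)
t=1.000: state=(0.727, 0.159, 0.114)
t=1.200: state=(0.678, 0.175, 0.147)
t=1.400: state=(0.628, 0.189, 0.183)
t=1.600: state=(0.579, 0.200, 0.222)
t=1.620: state=(0.574, 0.200, 0.226)
next step: t=1.640: state=(0.569, 0.201, 0.230) — S has crossed 0.57
linear interpolation between t=1.620 (0.57385) and t=1.640 (0.56903) → t≈1.636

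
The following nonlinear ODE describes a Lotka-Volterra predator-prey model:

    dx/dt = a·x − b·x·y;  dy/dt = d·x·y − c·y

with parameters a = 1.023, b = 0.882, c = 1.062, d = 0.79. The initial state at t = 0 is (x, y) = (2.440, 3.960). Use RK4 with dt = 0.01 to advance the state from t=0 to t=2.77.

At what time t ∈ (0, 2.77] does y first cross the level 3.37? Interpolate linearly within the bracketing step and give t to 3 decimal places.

t=0.000: state=(2.440, 3.960)
step 1 (dt=0.01): k1=(-6.026, 3.428), k2=(-5.988, 3.348), k3=(-5.988, 3.348), k4=(-5.949, 3.268); state += dt/6·(k1+2k2+2k3+k4)
t=0.010: state=(2.380, 3.993)
t=0.020: state=(2.321, 4.025)
t=0.030: state=(2.263, 4.056)
continuing one RK4 step at a time; state shown every 10 steps (Δt=0.1):
t=0.100: state=(1.882, 4.221)
t=0.200: state=(1.429, 4.323)
t=0.300: state=(1.081, 4.290)
t=0.400: state=(0.825, 4.157)
t=0.500: state=(0.639, 3.959)
t=0.600: state=(0.504, 3.724)
t=0.700: state=(0.406, 3.470)
t=0.730: state=(0.383, 3.393)
next step: t=0.740: state=(0.375, 3.367) — y has crossed 3.37
linear interpolation between t=0.730 (3.39304) and t=0.740 (3.36727) → t≈0.739

t = 0.739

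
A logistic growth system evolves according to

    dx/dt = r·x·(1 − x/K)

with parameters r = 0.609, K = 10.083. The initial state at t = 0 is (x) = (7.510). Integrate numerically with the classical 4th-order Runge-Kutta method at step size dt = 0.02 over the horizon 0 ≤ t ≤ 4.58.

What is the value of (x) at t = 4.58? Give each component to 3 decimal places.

(x) = (9.875)

t=0.000: state=(7.510)
step 1 (dt=0.02): k1=(1.167), k2=(1.164), k3=(1.164), k4=(1.160); state += dt/6·(k1+2k2+2k3+k4)
t=0.020: state=(7.533)
t=0.040: state=(7.556)
t=0.060: state=(7.579)
continuing one RK4 step at a time; state shown every 10 steps (Δt=0.2):
t=0.200: state=(7.736)
t=0.400: state=(7.949)
t=0.600: state=(8.146)
t=0.800: state=(8.330)
t=1.000: state=(8.499)
t=1.200: state=(8.655)
t=1.400: state=(8.798)
t=1.600: state=(8.928)
t=1.800: state=(9.047)
t=2.000: state=(9.155)
t=2.200: state=(9.253)
t=2.400: state=(9.341)
t=2.600: state=(9.420)
t=2.800: state=(9.492)
t=3.000: state=(9.556)
t=3.200: state=(9.614)
t=3.400: state=(9.665)
t=3.600: state=(9.712)
t=3.800: state=(9.753)
t=4.000: state=(9.789)
t=4.200: state=(9.822)
t=4.400: state=(9.851)
t=4.580: state=(9.875)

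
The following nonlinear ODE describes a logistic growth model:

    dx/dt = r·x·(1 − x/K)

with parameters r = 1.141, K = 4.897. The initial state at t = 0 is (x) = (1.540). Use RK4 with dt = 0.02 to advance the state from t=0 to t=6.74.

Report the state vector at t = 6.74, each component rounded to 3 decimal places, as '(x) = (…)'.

t=0.000: state=(1.540)
step 1 (dt=0.02): k1=(1.205), k2=(1.210), k3=(1.210), k4=(1.215); state += dt/6·(k1+2k2+2k3+k4)
t=0.020: state=(1.564)
t=0.040: state=(1.589)
t=0.060: state=(1.613)
continuing one RK4 step at a time; state shown every 25 steps (Δt=0.5):
t=0.500: state=(2.194)
t=1.000: state=(2.887)
t=1.500: state=(3.514)
t=2.000: state=(4.006)
t=2.500: state=(4.350)
t=3.000: state=(4.572)
t=3.500: state=(4.708)
t=4.000: state=(4.788)
t=4.500: state=(4.835)
t=5.000: state=(4.862)
t=5.500: state=(4.877)
t=6.000: state=(4.886)
t=6.500: state=(4.891)
t=6.740: state=(4.892)

(x) = (4.892)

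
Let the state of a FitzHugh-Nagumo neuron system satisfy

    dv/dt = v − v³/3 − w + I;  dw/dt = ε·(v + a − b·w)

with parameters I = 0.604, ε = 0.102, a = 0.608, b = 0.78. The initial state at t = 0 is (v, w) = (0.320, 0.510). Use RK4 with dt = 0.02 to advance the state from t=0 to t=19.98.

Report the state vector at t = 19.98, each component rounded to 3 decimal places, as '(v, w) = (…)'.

t=0.000: state=(0.320, 0.510)
step 1 (dt=0.02): k1=(0.403, 0.054), k2=(0.406, 0.054), k3=(0.406, 0.054), k4=(0.409, 0.055); state += dt/6·(k1+2k2+2k3+k4)
t=0.020: state=(0.328, 0.511)
t=0.040: state=(0.336, 0.512)
t=0.060: state=(0.345, 0.513)
continuing one RK4 step at a time; state shown every 50 steps (Δt=1):
t=1.000: state=(0.875, 0.587)
t=2.000: state=(1.431, 0.718)
t=3.000: state=(1.573, 0.873)
t=4.000: state=(1.528, 1.018)
t=5.000: state=(1.440, 1.146)
t=6.000: state=(1.337, 1.254)
t=7.000: state=(1.220, 1.343)
t=8.000: state=(1.084, 1.413)
t=9.000: state=(0.913, 1.463)
t=10.000: state=(0.663, 1.489)
t=11.000: state=(0.200, 1.479)
t=12.000: state=(-0.877, 1.399)
t=13.000: state=(-1.861, 1.206)
t=14.000: state=(-1.918, 0.985)
t=15.000: state=(-1.849, 0.785)
t=16.000: state=(-1.771, 0.607)
t=17.000: state=(-1.693, 0.450)
t=18.000: state=(-1.615, 0.313)
t=19.000: state=(-1.535, 0.195)
t=19.980: state=(-1.456, 0.095)

(v, w) = (-1.456, 0.095)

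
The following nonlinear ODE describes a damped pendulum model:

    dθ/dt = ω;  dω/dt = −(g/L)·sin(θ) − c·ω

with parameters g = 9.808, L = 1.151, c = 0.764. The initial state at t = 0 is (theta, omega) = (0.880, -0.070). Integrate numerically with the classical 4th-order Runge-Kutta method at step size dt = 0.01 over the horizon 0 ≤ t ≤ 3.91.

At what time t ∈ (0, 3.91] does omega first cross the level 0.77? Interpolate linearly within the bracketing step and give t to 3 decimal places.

t = 1.305

t=0.000: state=(0.880, -0.070)
step 1 (dt=0.01): k1=(-0.070, -6.514), k2=(-0.103, -6.487), k3=(-0.102, -6.487), k4=(-0.135, -6.459); state += dt/6·(k1+2k2+2k3+k4)
t=0.010: state=(0.879, -0.135)
t=0.020: state=(0.877, -0.199)
t=0.030: state=(0.875, -0.263)
continuing one RK4 step at a time; state shown every 20 steps (Δt=0.2):
t=0.200: state=(0.745, -1.225)
t=0.400: state=(0.420, -1.927)
t=0.600: state=(0.017, -1.988)
t=0.800: state=(-0.334, -1.437)
t=1.000: state=(-0.535, -0.545)
t=1.200: state=(-0.550, 0.369)
t=1.300: state=(-0.494, 0.753)
next step: t=1.310: state=(-0.486, 0.788) — omega has crossed 0.77
linear interpolation between t=1.300 (0.75334) and t=1.310 (0.78754) → t≈1.305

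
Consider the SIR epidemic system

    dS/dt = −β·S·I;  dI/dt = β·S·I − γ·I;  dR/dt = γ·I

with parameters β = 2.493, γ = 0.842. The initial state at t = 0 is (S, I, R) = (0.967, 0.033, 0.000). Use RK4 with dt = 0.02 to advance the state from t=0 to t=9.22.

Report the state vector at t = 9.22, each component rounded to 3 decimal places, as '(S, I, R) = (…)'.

(S, I, R) = (0.061, 0.006, 0.933)

t=0.000: state=(0.967, 0.033, 0.000)
step 1 (dt=0.02): k1=(-0.080, 0.052, 0.028), k2=(-0.081, 0.053, 0.028), k3=(-0.081, 0.053, 0.028), k4=(-0.082, 0.053, 0.029); state += dt/6·(k1+2k2+2k3+k4)
t=0.020: state=(0.965, 0.034, 0.001)
t=0.040: state=(0.964, 0.035, 0.001)
t=0.060: state=(0.962, 0.036, 0.002)
continuing one RK4 step at a time; state shown every 25 steps (Δt=0.5):
t=0.500: state=(0.909, 0.070, 0.021)
t=1.000: state=(0.803, 0.134, 0.063)
t=1.500: state=(0.645, 0.218, 0.137)
t=2.000: state=(0.469, 0.287, 0.245)
t=2.500: state=(0.322, 0.307, 0.371)
t=3.000: state=(0.223, 0.281, 0.496)
t=3.500: state=(0.161, 0.234, 0.605)
t=4.000: state=(0.124, 0.183, 0.693)
t=4.500: state=(0.102, 0.138, 0.760)
t=5.000: state=(0.088, 0.102, 0.810)
t=5.500: state=(0.079, 0.074, 0.847)
t=6.000: state=(0.073, 0.054, 0.874)
t=6.500: state=(0.069, 0.038, 0.893)
t=7.000: state=(0.066, 0.027, 0.907)
t=7.500: state=(0.064, 0.020, 0.916)
t=8.000: state=(0.063, 0.014, 0.923)
t=8.500: state=(0.062, 0.010, 0.928)
t=9.000: state=(0.061, 0.007, 0.932)
t=9.220: state=(0.061, 0.006, 0.933)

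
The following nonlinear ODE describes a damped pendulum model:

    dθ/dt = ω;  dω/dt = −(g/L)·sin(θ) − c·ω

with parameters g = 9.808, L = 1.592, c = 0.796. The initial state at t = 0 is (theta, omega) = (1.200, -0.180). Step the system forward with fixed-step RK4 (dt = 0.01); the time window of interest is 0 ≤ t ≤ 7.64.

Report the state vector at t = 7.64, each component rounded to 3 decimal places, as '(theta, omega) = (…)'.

t=0.000: state=(1.200, -0.180)
step 1 (dt=0.01): k1=(-0.180, -5.599), k2=(-0.208, -5.575), k3=(-0.208, -5.574), k4=(-0.236, -5.550); state += dt/6·(k1+2k2+2k3+k4)
t=0.010: state=(1.198, -0.236)
t=0.020: state=(1.195, -0.291)
t=0.030: state=(1.192, -0.346)
continuing one RK4 step at a time; state shown every 25 steps (Δt=0.25):
t=0.250: state=(0.994, -1.402)
t=0.500: state=(0.541, -2.118)
t=0.750: state=(-0.002, -2.090)
t=1.000: state=(-0.446, -1.375)
t=1.250: state=(-0.665, -0.363)
t=1.500: state=(-0.634, 0.568)
t=1.750: state=(-0.408, 1.170)
t=2.000: state=(-0.089, 1.298)
t=2.250: state=(0.202, 0.969)
t=2.500: state=(0.373, 0.378)
t=2.750: state=(0.390, -0.227)
t=3.000: state=(0.275, -0.651)
t=3.250: state=(0.089, -0.786)
t=3.500: state=(-0.093, -0.632)
t=3.750: state=(-0.211, -0.294)
t=4.000: state=(-0.237, 0.081)
t=4.250: state=(-0.179, 0.362)
t=4.500: state=(-0.071, 0.471)
t=4.750: state=(0.042, 0.402)
t=5.000: state=(0.120, 0.209)
t=5.250: state=(0.143, -0.019)
t=5.500: state=(0.114, -0.199)
t=5.750: state=(0.052, -0.280)
t=6.000: state=(-0.017, -0.252)
t=6.250: state=(-0.067, -0.144)
t=6.500: state=(-0.086, -0.006)
t=6.750: state=(-0.072, 0.108)
t=7.000: state=(-0.037, 0.166)
t=7.250: state=(0.005, 0.157)
t=7.500: state=(0.037, 0.097)
t=7.640: state=(0.048, 0.051)

(theta, omega) = (0.048, 0.051)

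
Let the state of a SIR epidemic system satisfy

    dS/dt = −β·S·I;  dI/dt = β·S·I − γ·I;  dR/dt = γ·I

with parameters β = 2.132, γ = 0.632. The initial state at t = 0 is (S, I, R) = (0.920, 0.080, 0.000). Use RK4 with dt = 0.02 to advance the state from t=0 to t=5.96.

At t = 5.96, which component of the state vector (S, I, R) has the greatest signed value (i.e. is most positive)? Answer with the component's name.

t=0.000: state=(0.920, 0.080, 0.000)
step 1 (dt=0.02): k1=(-0.157, 0.106, 0.051), k2=(-0.159, 0.107, 0.051), k3=(-0.159, 0.108, 0.051), k4=(-0.161, 0.109, 0.052); state += dt/6·(k1+2k2+2k3+k4)
t=0.020: state=(0.917, 0.082, 0.001)
t=0.040: state=(0.914, 0.084, 0.002)
t=0.060: state=(0.910, 0.087, 0.003)
continuing one RK4 step at a time; state shown every 10 steps (Δt=0.2):
t=0.200: state=(0.885, 0.104, 0.012)
t=0.400: state=(0.842, 0.132, 0.026)
t=0.600: state=(0.790, 0.165, 0.045)
t=0.800: state=(0.731, 0.201, 0.068)
t=1.000: state=(0.666, 0.238, 0.096)
t=1.200: state=(0.597, 0.275, 0.128)
t=1.400: state=(0.527, 0.308, 0.165)
t=1.600: state=(0.459, 0.335, 0.206)
t=1.800: state=(0.396, 0.354, 0.250)
t=2.000: state=(0.340, 0.365, 0.295)
t=2.200: state=(0.291, 0.368, 0.342)
t=2.400: state=(0.249, 0.364, 0.388)
t=2.600: state=(0.213, 0.353, 0.433)
t=2.800: state=(0.184, 0.339, 0.477)
t=3.000: state=(0.160, 0.321, 0.519)
t=3.200: state=(0.140, 0.302, 0.558)
t=3.400: state=(0.124, 0.281, 0.595)
t=3.600: state=(0.110, 0.261, 0.629)
t=3.800: state=(0.099, 0.240, 0.661)
t=4.000: state=(0.090, 0.220, 0.690)
t=4.200: state=(0.082, 0.201, 0.717)
t=4.400: state=(0.076, 0.183, 0.741)
t=4.600: state=(0.070, 0.167, 0.763)
t=4.800: state=(0.066, 0.151, 0.783)
t=5.000: state=(0.062, 0.137, 0.801)
t=5.200: state=(0.058, 0.124, 0.818)
t=5.400: state=(0.055, 0.112, 0.833)
t=5.600: state=(0.053, 0.101, 0.846)
t=5.800: state=(0.051, 0.091, 0.858)
t=5.960: state=(0.049, 0.084, 0.867)
compare at T: S=0.049, I=0.084, R=0.867

largest component: R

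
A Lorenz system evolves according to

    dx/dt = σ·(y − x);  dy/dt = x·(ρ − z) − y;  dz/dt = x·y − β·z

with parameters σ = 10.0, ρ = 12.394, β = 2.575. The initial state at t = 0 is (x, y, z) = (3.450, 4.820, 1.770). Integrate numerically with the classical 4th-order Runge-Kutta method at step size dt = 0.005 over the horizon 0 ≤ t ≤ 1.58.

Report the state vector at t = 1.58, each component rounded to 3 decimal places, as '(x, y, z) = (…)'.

t=0.000: state=(3.450, 4.820, 1.770)
step 1 (dt=0.005): k1=(13.700, 31.833, 12.071), k2=(14.153, 32.012, 12.436), k3=(14.146, 32.020, 12.441), k4=(14.594, 32.205, 12.816); state += dt/6·(k1+2k2+2k3+k4)
t=0.005: state=(3.521, 4.980, 1.832)
t=0.010: state=(3.596, 5.142, 1.898)
t=0.015: state=(3.675, 5.306, 1.968)
continuing one RK4 step at a time; state shown every 20 steps (Δt=0.1):
t=0.100: state=(5.594, 8.396, 4.024)
t=0.200: state=(8.616, 11.426, 9.617)
t=0.300: state=(9.975, 9.345, 16.660)
t=0.400: state=(7.472, 3.755, 17.995)
t=0.500: state=(3.955, 1.070, 14.991)
t=0.600: state=(1.927, 0.673, 11.780)
t=0.700: state=(1.196, 0.873, 9.203)
t=0.800: state=(1.119, 1.241, 7.218)
t=0.900: state=(1.397, 1.828, 5.747)
t=1.000: state=(2.002, 2.802, 4.787)
t=1.100: state=(3.055, 4.393, 4.501)
t=1.200: state=(4.728, 6.735, 5.405)
t=1.300: state=(6.940, 9.190, 8.391)
t=1.400: state=(8.646, 9.448, 13.238)
t=1.500: state=(8.113, 6.324, 16.305)
t=1.580: state=(6.258, 3.690, 15.838)

(x, y, z) = (6.258, 3.690, 15.838)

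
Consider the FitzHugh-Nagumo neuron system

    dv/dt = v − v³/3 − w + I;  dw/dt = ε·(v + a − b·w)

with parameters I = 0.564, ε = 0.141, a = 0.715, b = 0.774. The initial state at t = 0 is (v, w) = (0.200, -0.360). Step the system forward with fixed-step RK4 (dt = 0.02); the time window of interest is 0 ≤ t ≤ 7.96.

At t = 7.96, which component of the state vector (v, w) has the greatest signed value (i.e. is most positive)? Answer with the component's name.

largest component: w

t=0.000: state=(0.200, -0.360)
step 1 (dt=0.02): k1=(1.121, 0.168), k2=(1.130, 0.170), k3=(1.130, 0.170), k4=(1.140, 0.171); state += dt/6·(k1+2k2+2k3+k4)
t=0.020: state=(0.223, -0.357)
t=0.040: state=(0.246, -0.353)
t=0.060: state=(0.269, -0.350)
continuing one RK4 step at a time; state shown every 25 steps (Δt=0.5):
t=0.500: state=(0.863, -0.256)
t=1.000: state=(1.525, -0.110)
t=1.500: state=(1.834, 0.062)
t=2.000: state=(1.884, 0.236)
t=2.500: state=(1.851, 0.401)
t=3.000: state=(1.794, 0.554)
t=3.500: state=(1.731, 0.695)
t=4.000: state=(1.666, 0.823)
t=4.500: state=(1.598, 0.941)
t=5.000: state=(1.527, 1.047)
t=5.500: state=(1.454, 1.143)
t=6.000: state=(1.377, 1.228)
t=6.500: state=(1.296, 1.304)
t=7.000: state=(1.208, 1.369)
t=7.500: state=(1.110, 1.425)
t=7.960: state=(1.008, 1.468)
compare at T: v=1.008, w=1.468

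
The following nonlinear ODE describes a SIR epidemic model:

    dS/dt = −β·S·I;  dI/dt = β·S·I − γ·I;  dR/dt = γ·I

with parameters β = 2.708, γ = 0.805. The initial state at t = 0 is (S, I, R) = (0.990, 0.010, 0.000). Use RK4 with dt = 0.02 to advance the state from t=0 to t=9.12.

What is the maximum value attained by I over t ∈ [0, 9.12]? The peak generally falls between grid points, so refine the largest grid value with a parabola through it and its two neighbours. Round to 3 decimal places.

max I = 0.345

t=0.000: state=(0.990, 0.010, 0.000)
step 1 (dt=0.02): k1=(-0.027, 0.019, 0.008), k2=(-0.027, 0.019, 0.008), k3=(-0.027, 0.019, 0.008), k4=(-0.028, 0.019, 0.008); state += dt/6·(k1+2k2+2k3+k4)
t=0.020: state=(0.989, 0.010, 0.000)
t=0.040: state=(0.989, 0.011, 0.000)
t=0.060: state=(0.988, 0.011, 0.001)
continuing one RK4 step at a time; state shown every 25 steps (Δt=0.5):
t=0.500: state=(0.968, 0.025, 0.007)
t=1.000: state=(0.916, 0.061, 0.023)
t=1.500: state=(0.808, 0.131, 0.060)
t=2.000: state=(0.632, 0.235, 0.133)
t=2.500: state=(0.431, 0.322, 0.247)
t=3.000: state=(0.273, 0.344, 0.383)
t=3.500: state=(0.174, 0.309, 0.516)
t=4.000: state=(0.119, 0.251, 0.629)
t=4.500: state=(0.088, 0.193, 0.719)
t=5.000: state=(0.070, 0.144, 0.786)
t=5.500: state=(0.060, 0.105, 0.836)
t=6.000: state=(0.053, 0.076, 0.872)
t=6.500: state=(0.048, 0.054, 0.898)
t=7.000: state=(0.045, 0.039, 0.916)
t=7.500: state=(0.043, 0.027, 0.929)
t=8.000: state=(0.042, 0.019, 0.938)
t=8.500: state=(0.041, 0.014, 0.945)
t=9.000: state=(0.041, 0.010, 0.950)
t=9.120: state=(0.040, 0.009, 0.951)
largest grid value and its neighbours: I(2.880)=0.34500, I(2.900)=0.34509, I(2.920)=0.34508
parabola through these three points peaks at t≈2.907 with I≈0.34510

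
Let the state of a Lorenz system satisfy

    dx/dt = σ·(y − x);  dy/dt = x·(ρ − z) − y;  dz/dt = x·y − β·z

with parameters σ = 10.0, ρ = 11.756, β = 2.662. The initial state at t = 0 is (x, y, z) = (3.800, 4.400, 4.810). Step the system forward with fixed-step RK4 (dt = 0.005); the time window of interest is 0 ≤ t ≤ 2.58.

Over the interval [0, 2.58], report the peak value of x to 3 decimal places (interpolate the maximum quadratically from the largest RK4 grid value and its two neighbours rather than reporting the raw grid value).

max x = 8.192

t=0.000: state=(3.800, 4.400, 4.810)
step 1 (dt=0.005): k1=(6.000, 21.995, 3.916), k2=(6.400, 22.007, 4.165), k3=(6.390, 22.011, 4.168), k4=(6.781, 22.027, 4.423); state += dt/6·(k1+2k2+2k3+k4)
t=0.005: state=(3.832, 4.510, 4.831)
t=0.010: state=(3.868, 4.620, 4.854)
t=0.015: state=(3.907, 4.731, 4.880)
continuing one RK4 step at a time; state shown every 20 steps (Δt=0.1):
t=0.100: state=(5.006, 6.665, 5.831)
t=0.200: state=(6.831, 8.637, 8.554)
t=0.300: state=(8.126, 8.648, 12.493)
t=0.400: state=(7.617, 6.159, 14.853)
t=0.500: state=(5.713, 3.670, 14.200)
t=0.600: state=(3.973, 2.638, 12.152)
t=0.700: state=(3.079, 2.596, 10.084)
t=0.800: state=(2.924, 3.061, 8.453)
t=0.900: state=(3.304, 3.911, 7.420)
t=1.000: state=(4.119, 5.133, 7.160)
t=1.100: state=(5.285, 6.557, 7.927)
t=1.200: state=(6.510, 7.577, 9.820)
t=1.300: state=(7.173, 7.328, 12.135)
t=1.400: state=(6.764, 5.856, 13.399)
t=1.500: state=(5.613, 4.370, 13.015)
t=1.600: state=(4.517, 3.641, 11.704)
t=1.700: state=(3.920, 3.602, 10.274)
t=1.800: state=(3.855, 4.023, 9.152)
t=1.900: state=(4.222, 4.770, 8.563)
t=2.000: state=(4.907, 5.702, 8.668)
t=2.100: state=(5.730, 6.526, 9.533)
t=2.200: state=(6.371, 6.792, 10.908)
t=2.300: state=(6.480, 6.263, 12.100)
t=2.400: state=(5.996, 5.308, 12.451)
t=2.500: state=(5.256, 4.536, 11.945)
t=2.580: state=(4.756, 4.249, 11.221)
largest grid value and its neighbours: x(0.320)=8.18929, x(0.325)=8.19215, x(0.330)=8.18968
parabola through these three points peaks at t≈0.325 with x≈8.19216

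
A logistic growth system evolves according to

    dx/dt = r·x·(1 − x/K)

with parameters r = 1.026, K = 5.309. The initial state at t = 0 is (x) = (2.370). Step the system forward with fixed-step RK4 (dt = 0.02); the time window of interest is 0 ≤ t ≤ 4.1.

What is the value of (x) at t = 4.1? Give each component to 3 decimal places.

(x) = (5.213)

t=0.000: state=(2.370)
step 1 (dt=0.02): k1=(1.346), k2=(1.348), k3=(1.348), k4=(1.349); state += dt/6·(k1+2k2+2k3+k4)
t=0.020: state=(2.397)
t=0.040: state=(2.424)
t=0.060: state=(2.451)
continuing one RK4 step at a time; state shown every 10 steps (Δt=0.2):
t=0.200: state=(2.641)
t=0.400: state=(2.913)
t=0.600: state=(3.179)
t=0.800: state=(3.435)
t=1.000: state=(3.675)
t=1.200: state=(3.898)
t=1.400: state=(4.100)
t=1.600: state=(4.281)
t=1.800: state=(4.440)
t=2.000: state=(4.579)
t=2.200: state=(4.699)
t=2.400: state=(4.802)
t=2.600: state=(4.888)
t=2.800: state=(4.961)
t=3.000: state=(5.022)
t=3.200: state=(5.073)
t=3.400: state=(5.115)
t=3.600: state=(5.150)
t=3.800: state=(5.179)
t=4.000: state=(5.203)
t=4.100: state=(5.213)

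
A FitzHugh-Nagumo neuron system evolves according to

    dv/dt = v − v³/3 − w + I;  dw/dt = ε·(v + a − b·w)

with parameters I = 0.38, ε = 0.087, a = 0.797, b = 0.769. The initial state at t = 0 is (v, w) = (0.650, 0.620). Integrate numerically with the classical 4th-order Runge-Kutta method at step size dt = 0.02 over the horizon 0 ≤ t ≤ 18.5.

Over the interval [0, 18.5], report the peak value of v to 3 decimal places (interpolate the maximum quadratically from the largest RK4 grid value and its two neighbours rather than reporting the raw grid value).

t=0.000: state=(0.650, 0.620)
step 1 (dt=0.02): k1=(0.318, 0.084), k2=(0.319, 0.085), k3=(0.319, 0.085), k4=(0.320, 0.085); state += dt/6·(k1+2k2+2k3+k4)
t=0.020: state=(0.656, 0.622)
t=0.040: state=(0.663, 0.623)
t=0.060: state=(0.669, 0.625)
continuing one RK4 step at a time; state shown every 50 steps (Δt=1):
t=1.000: state=(0.992, 0.716)
t=2.000: state=(1.241, 0.832)
t=3.000: state=(1.305, 0.954)
t=4.000: state=(1.251, 1.067)
t=5.000: state=(1.137, 1.166)
t=6.000: state=(0.970, 1.246)
t=7.000: state=(0.713, 1.304)
t=8.000: state=(0.221, 1.329)
t=9.000: state=(-0.958, 1.285)
t=10.000: state=(-1.939, 1.136)
t=11.000: state=(-1.985, 0.963)
t=12.000: state=(-1.934, 0.802)
t=13.000: state=(-1.879, 0.657)
t=14.000: state=(-1.824, 0.526)
t=15.000: state=(-1.771, 0.408)
t=16.000: state=(-1.719, 0.301)
t=17.000: state=(-1.667, 0.207)
t=18.000: state=(-1.617, 0.122)
t=18.500: state=(-1.592, 0.084)
largest grid value and its neighbours: v(2.900)=1.30491, v(2.920)=1.30494, v(2.940)=1.30492
parabola through these three points peaks at t≈2.921 with v≈1.30494

max v = 1.305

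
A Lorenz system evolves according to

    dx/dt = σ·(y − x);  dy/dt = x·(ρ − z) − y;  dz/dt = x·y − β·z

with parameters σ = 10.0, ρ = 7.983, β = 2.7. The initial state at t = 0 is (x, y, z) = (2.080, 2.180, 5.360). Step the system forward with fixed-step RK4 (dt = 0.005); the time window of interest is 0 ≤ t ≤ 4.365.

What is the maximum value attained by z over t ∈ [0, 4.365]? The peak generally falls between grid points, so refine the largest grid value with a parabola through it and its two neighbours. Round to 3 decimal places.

t=0.000: state=(2.080, 2.180, 5.360)
step 1 (dt=0.005): k1=(1.000, 3.276, -9.938), k2=(1.057, 3.326, -9.848), k3=(1.057, 3.326, -9.848), k4=(1.113, 3.376, -9.758); state += dt/6·(k1+2k2+2k3+k4)
t=0.005: state=(2.085, 2.197, 5.311)
t=0.010: state=(2.091, 2.214, 5.262)
t=0.015: state=(2.098, 2.231, 5.215)
continuing one RK4 step at a time; state shown every 40 steps (Δt=0.2):
t=0.200: state=(2.710, 3.234, 4.110)
t=0.400: state=(4.118, 4.956, 4.619)
t=0.600: state=(5.562, 5.973, 7.079)
t=0.800: state=(5.287, 4.678, 8.799)
t=1.000: state=(3.952, 3.409, 7.874)
t=1.200: state=(3.391, 3.363, 6.405)
t=1.400: state=(3.717, 4.034, 5.739)
t=1.600: state=(4.473, 4.849, 6.216)
t=1.800: state=(4.947, 4.993, 7.330)
t=2.000: state=(4.656, 4.375, 7.780)
t=2.200: state=(4.112, 3.906, 7.275)
t=2.400: state=(3.934, 3.961, 6.634)
t=2.600: state=(4.160, 4.332, 6.455)
t=2.800: state=(4.498, 4.632, 6.801)
t=3.000: state=(4.604, 4.569, 7.243)
t=3.200: state=(4.416, 4.290, 7.306)
t=3.400: state=(4.204, 4.138, 7.034)
t=3.600: state=(4.178, 4.215, 6.784)
t=3.800: state=(4.310, 4.391, 6.780)
t=4.000: state=(4.441, 4.478, 6.970)
t=4.200: state=(4.442, 4.409, 7.125)
t=4.365: state=(4.364, 4.309, 7.117)
largest grid value and its neighbours: z(0.810)=8.80451, z(0.815)=8.80458, z(0.820)=8.80279
parabola through these three points peaks at t≈0.813 with z≈8.80478

max z = 8.805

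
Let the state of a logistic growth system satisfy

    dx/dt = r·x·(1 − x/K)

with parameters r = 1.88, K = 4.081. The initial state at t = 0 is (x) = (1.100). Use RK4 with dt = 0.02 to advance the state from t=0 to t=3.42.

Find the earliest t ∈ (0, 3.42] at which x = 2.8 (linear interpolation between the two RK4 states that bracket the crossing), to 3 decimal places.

t=0.000: state=(1.100)
step 1 (dt=0.02): k1=(1.511), k2=(1.524), k3=(1.524), k4=(1.537); state += dt/6·(k1+2k2+2k3+k4)
t=0.020: state=(1.130)
t=0.040: state=(1.161)
t=0.060: state=(1.193)
continuing one RK4 step at a time; state shown every 10 steps (Δt=0.2):
t=0.200: state=(1.427)
t=0.400: state=(1.792)
t=0.600: state=(2.174)
t=0.800: state=(2.547)
t=0.940: state=(2.790)
next step: t=0.960: state=(2.823) — x has crossed 2.8
linear interpolation between t=0.940 (2.78967) and t=0.960 (2.82263) → t≈0.946

t = 0.946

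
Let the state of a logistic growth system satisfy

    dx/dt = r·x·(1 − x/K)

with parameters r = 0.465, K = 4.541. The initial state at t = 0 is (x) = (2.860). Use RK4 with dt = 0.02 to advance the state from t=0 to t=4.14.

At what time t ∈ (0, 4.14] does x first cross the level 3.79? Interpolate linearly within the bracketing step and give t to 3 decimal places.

t = 2.338

t=0.000: state=(2.860)
step 1 (dt=0.02): k1=(0.492), k2=(0.492), k3=(0.492), k4=(0.491); state += dt/6·(k1+2k2+2k3+k4)
t=0.020: state=(2.870)
t=0.040: state=(2.880)
t=0.060: state=(2.889)
continuing one RK4 step at a time; state shown every 10 steps (Δt=0.2):
t=0.200: state=(2.957)
t=0.400: state=(3.052)
t=0.600: state=(3.143)
t=0.800: state=(3.232)
t=1.000: state=(3.317)
t=1.200: state=(3.398)
t=1.400: state=(3.476)
t=1.600: state=(3.550)
t=1.800: state=(3.620)
t=2.000: state=(3.686)
t=2.200: state=(3.749)
t=2.320: state=(3.785)
next step: t=2.340: state=(3.791) — x has crossed 3.79
linear interpolation between t=2.320 (3.78467) and t=2.340 (3.79051) → t≈2.338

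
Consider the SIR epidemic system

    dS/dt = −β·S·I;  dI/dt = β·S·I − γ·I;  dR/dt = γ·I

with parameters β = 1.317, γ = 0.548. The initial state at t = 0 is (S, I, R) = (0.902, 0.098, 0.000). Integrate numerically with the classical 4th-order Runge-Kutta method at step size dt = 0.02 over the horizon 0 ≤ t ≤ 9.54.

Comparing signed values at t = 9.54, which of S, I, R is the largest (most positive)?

largest component: R

t=0.000: state=(0.902, 0.098, 0.000)
step 1 (dt=0.02): k1=(-0.116, 0.063, 0.054), k2=(-0.117, 0.063, 0.054), k3=(-0.117, 0.063, 0.054), k4=(-0.118, 0.063, 0.054); state += dt/6·(k1+2k2+2k3+k4)
t=0.020: state=(0.900, 0.099, 0.001)
t=0.040: state=(0.897, 0.101, 0.002)
t=0.060: state=(0.895, 0.102, 0.003)
continuing one RK4 step at a time; state shown every 25 steps (Δt=0.5):
t=0.500: state=(0.836, 0.132, 0.031)
t=1.000: state=(0.757, 0.170, 0.073)
t=1.500: state=(0.669, 0.207, 0.124)
t=2.000: state=(0.578, 0.237, 0.185)
t=2.500: state=(0.491, 0.256, 0.253)
t=3.000: state=(0.414, 0.262, 0.325)
t=3.500: state=(0.348, 0.256, 0.396)
t=4.000: state=(0.296, 0.240, 0.464)
t=4.500: state=(0.254, 0.219, 0.527)
t=5.000: state=(0.222, 0.195, 0.584)
t=5.500: state=(0.197, 0.170, 0.633)
t=6.000: state=(0.177, 0.146, 0.677)
t=6.500: state=(0.162, 0.124, 0.714)
t=7.000: state=(0.151, 0.105, 0.745)
t=7.500: state=(0.141, 0.088, 0.771)
t=8.000: state=(0.134, 0.073, 0.793)
t=8.500: state=(0.128, 0.060, 0.811)
t=9.000: state=(0.124, 0.050, 0.826)
t=9.500: state=(0.120, 0.041, 0.839)
t=9.540: state=(0.120, 0.040, 0.840)
compare at T: S=0.120, I=0.040, R=0.840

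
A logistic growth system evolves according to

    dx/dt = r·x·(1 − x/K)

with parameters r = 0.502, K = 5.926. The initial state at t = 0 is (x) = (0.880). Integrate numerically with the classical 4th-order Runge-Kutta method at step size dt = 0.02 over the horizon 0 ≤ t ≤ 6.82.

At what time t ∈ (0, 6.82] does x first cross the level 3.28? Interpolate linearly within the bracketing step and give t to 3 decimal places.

t = 3.907

t=0.000: state=(0.880)
step 1 (dt=0.02): k1=(0.376), k2=(0.377), k3=(0.377), k4=(0.379); state += dt/6·(k1+2k2+2k3+k4)
t=0.020: state=(0.888)
t=0.040: state=(0.895)
t=0.060: state=(0.903)
continuing one RK4 step at a time; state shown every 25 steps (Δt=0.5):
t=0.500: state=(1.085)
t=1.000: state=(1.325)
t=1.500: state=(1.601)
t=2.000: state=(1.911)
t=2.500: state=(2.249)
t=3.000: state=(2.609)
t=3.500: state=(2.979)
t=3.900: state=(3.275)
next step: t=3.920: state=(3.290) — x has crossed 3.28
linear interpolation between t=3.900 (3.27499) and t=3.920 (3.28969) → t≈3.907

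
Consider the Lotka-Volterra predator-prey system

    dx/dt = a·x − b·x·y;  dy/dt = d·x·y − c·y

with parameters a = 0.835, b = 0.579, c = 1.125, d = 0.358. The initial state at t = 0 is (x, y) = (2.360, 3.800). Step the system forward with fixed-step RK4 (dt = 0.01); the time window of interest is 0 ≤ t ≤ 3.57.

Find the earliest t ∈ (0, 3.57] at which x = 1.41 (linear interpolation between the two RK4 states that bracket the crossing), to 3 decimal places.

t = 0.438

t=0.000: state=(2.360, 3.800)
step 1 (dt=0.01): k1=(-3.222, -1.064), k2=(-3.193, -1.085), k3=(-3.193, -1.085), k4=(-3.164, -1.105); state += dt/6·(k1+2k2+2k3+k4)
t=0.010: state=(2.328, 3.789)
t=0.020: state=(2.297, 3.778)
t=0.030: state=(2.266, 3.766)
continuing one RK4 step at a time; state shown every 20 steps (Δt=0.2):
t=0.200: state=(1.823, 3.520)
t=0.400: state=(1.463, 3.159)
t=0.430: state=(1.421, 3.102)
next step: t=0.440: state=(1.407, 3.083) — x has crossed 1.41
linear interpolation between t=0.430 (1.42070) and t=0.440 (1.40719) → t≈0.438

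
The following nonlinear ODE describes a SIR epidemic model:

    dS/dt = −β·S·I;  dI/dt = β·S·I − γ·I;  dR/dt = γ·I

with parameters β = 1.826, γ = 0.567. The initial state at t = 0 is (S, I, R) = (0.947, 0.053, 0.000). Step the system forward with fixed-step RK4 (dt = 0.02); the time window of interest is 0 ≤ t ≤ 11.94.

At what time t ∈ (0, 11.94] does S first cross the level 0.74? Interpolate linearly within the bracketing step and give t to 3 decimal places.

t=0.000: state=(0.947, 0.053, 0.000)
step 1 (dt=0.02): k1=(-0.092, 0.062, 0.030), k2=(-0.093, 0.062, 0.030), k3=(-0.093, 0.062, 0.030), k4=(-0.094, 0.063, 0.031); state += dt/6·(k1+2k2+2k3+k4)
t=0.020: state=(0.945, 0.054, 0.001)
t=0.040: state=(0.943, 0.056, 0.001)
t=0.060: state=(0.941, 0.057, 0.002)
continuing one RK4 step at a time; state shown every 25 steps (Δt=0.5):
t=0.500: state=(0.887, 0.092, 0.020)
t=1.000: state=(0.795, 0.150, 0.054)
t=1.220: state=(0.744, 0.181, 0.075)
next step: t=1.240: state=(0.739, 0.184, 0.077) — S has crossed 0.74
linear interpolation between t=1.220 (0.74418) and t=1.240 (0.73924) → t≈1.237

t = 1.237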